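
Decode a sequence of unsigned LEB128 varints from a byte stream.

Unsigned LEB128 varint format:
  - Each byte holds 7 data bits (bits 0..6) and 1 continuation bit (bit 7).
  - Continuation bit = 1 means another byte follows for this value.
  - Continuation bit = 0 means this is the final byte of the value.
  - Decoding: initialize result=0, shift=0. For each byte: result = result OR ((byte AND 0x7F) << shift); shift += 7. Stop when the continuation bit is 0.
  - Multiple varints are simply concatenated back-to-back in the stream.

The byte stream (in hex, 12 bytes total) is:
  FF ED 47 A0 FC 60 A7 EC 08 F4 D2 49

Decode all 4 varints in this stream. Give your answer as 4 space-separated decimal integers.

Answer: 1177343 1588768 144935 1206644

Derivation:
  byte[0]=0xFF cont=1 payload=0x7F=127: acc |= 127<<0 -> acc=127 shift=7
  byte[1]=0xED cont=1 payload=0x6D=109: acc |= 109<<7 -> acc=14079 shift=14
  byte[2]=0x47 cont=0 payload=0x47=71: acc |= 71<<14 -> acc=1177343 shift=21 [end]
Varint 1: bytes[0:3] = FF ED 47 -> value 1177343 (3 byte(s))
  byte[3]=0xA0 cont=1 payload=0x20=32: acc |= 32<<0 -> acc=32 shift=7
  byte[4]=0xFC cont=1 payload=0x7C=124: acc |= 124<<7 -> acc=15904 shift=14
  byte[5]=0x60 cont=0 payload=0x60=96: acc |= 96<<14 -> acc=1588768 shift=21 [end]
Varint 2: bytes[3:6] = A0 FC 60 -> value 1588768 (3 byte(s))
  byte[6]=0xA7 cont=1 payload=0x27=39: acc |= 39<<0 -> acc=39 shift=7
  byte[7]=0xEC cont=1 payload=0x6C=108: acc |= 108<<7 -> acc=13863 shift=14
  byte[8]=0x08 cont=0 payload=0x08=8: acc |= 8<<14 -> acc=144935 shift=21 [end]
Varint 3: bytes[6:9] = A7 EC 08 -> value 144935 (3 byte(s))
  byte[9]=0xF4 cont=1 payload=0x74=116: acc |= 116<<0 -> acc=116 shift=7
  byte[10]=0xD2 cont=1 payload=0x52=82: acc |= 82<<7 -> acc=10612 shift=14
  byte[11]=0x49 cont=0 payload=0x49=73: acc |= 73<<14 -> acc=1206644 shift=21 [end]
Varint 4: bytes[9:12] = F4 D2 49 -> value 1206644 (3 byte(s))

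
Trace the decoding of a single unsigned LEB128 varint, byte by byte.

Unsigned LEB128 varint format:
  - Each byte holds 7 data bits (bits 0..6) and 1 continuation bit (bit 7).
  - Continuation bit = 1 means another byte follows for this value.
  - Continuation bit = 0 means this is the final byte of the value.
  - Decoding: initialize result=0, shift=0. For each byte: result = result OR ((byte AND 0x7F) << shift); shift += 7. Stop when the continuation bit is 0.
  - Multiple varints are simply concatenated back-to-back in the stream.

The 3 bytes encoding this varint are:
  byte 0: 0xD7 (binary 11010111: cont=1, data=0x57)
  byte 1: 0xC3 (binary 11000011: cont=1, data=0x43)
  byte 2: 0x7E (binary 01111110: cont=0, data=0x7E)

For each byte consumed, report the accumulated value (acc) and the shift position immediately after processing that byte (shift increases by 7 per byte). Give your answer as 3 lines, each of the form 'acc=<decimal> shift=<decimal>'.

Answer: acc=87 shift=7
acc=8663 shift=14
acc=2073047 shift=21

Derivation:
byte 0=0xD7: payload=0x57=87, contrib = 87<<0 = 87; acc -> 87, shift -> 7
byte 1=0xC3: payload=0x43=67, contrib = 67<<7 = 8576; acc -> 8663, shift -> 14
byte 2=0x7E: payload=0x7E=126, contrib = 126<<14 = 2064384; acc -> 2073047, shift -> 21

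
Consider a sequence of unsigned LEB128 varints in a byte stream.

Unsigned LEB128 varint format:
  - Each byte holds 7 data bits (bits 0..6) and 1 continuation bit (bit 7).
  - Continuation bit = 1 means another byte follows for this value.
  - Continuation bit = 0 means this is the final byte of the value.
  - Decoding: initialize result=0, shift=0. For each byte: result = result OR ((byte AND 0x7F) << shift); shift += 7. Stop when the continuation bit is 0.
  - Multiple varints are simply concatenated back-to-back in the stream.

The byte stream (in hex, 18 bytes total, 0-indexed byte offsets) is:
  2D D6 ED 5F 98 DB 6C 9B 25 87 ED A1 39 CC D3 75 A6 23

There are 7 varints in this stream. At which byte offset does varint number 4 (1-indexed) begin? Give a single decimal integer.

  byte[0]=0x2D cont=0 payload=0x2D=45: acc |= 45<<0 -> acc=45 shift=7 [end]
Varint 1: bytes[0:1] = 2D -> value 45 (1 byte(s))
  byte[1]=0xD6 cont=1 payload=0x56=86: acc |= 86<<0 -> acc=86 shift=7
  byte[2]=0xED cont=1 payload=0x6D=109: acc |= 109<<7 -> acc=14038 shift=14
  byte[3]=0x5F cont=0 payload=0x5F=95: acc |= 95<<14 -> acc=1570518 shift=21 [end]
Varint 2: bytes[1:4] = D6 ED 5F -> value 1570518 (3 byte(s))
  byte[4]=0x98 cont=1 payload=0x18=24: acc |= 24<<0 -> acc=24 shift=7
  byte[5]=0xDB cont=1 payload=0x5B=91: acc |= 91<<7 -> acc=11672 shift=14
  byte[6]=0x6C cont=0 payload=0x6C=108: acc |= 108<<14 -> acc=1781144 shift=21 [end]
Varint 3: bytes[4:7] = 98 DB 6C -> value 1781144 (3 byte(s))
  byte[7]=0x9B cont=1 payload=0x1B=27: acc |= 27<<0 -> acc=27 shift=7
  byte[8]=0x25 cont=0 payload=0x25=37: acc |= 37<<7 -> acc=4763 shift=14 [end]
Varint 4: bytes[7:9] = 9B 25 -> value 4763 (2 byte(s))
  byte[9]=0x87 cont=1 payload=0x07=7: acc |= 7<<0 -> acc=7 shift=7
  byte[10]=0xED cont=1 payload=0x6D=109: acc |= 109<<7 -> acc=13959 shift=14
  byte[11]=0xA1 cont=1 payload=0x21=33: acc |= 33<<14 -> acc=554631 shift=21
  byte[12]=0x39 cont=0 payload=0x39=57: acc |= 57<<21 -> acc=120092295 shift=28 [end]
Varint 5: bytes[9:13] = 87 ED A1 39 -> value 120092295 (4 byte(s))
  byte[13]=0xCC cont=1 payload=0x4C=76: acc |= 76<<0 -> acc=76 shift=7
  byte[14]=0xD3 cont=1 payload=0x53=83: acc |= 83<<7 -> acc=10700 shift=14
  byte[15]=0x75 cont=0 payload=0x75=117: acc |= 117<<14 -> acc=1927628 shift=21 [end]
Varint 6: bytes[13:16] = CC D3 75 -> value 1927628 (3 byte(s))
  byte[16]=0xA6 cont=1 payload=0x26=38: acc |= 38<<0 -> acc=38 shift=7
  byte[17]=0x23 cont=0 payload=0x23=35: acc |= 35<<7 -> acc=4518 shift=14 [end]
Varint 7: bytes[16:18] = A6 23 -> value 4518 (2 byte(s))

Answer: 7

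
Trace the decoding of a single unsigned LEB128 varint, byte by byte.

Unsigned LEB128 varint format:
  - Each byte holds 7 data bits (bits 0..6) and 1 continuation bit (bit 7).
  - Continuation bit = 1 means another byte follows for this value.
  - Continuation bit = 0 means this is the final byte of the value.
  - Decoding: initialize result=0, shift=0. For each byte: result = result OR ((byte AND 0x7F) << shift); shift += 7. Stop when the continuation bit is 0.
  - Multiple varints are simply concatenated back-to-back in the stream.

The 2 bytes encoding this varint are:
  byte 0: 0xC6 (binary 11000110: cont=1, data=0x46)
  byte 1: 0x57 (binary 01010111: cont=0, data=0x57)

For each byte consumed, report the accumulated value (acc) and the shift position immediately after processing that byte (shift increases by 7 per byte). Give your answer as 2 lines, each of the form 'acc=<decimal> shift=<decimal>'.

byte 0=0xC6: payload=0x46=70, contrib = 70<<0 = 70; acc -> 70, shift -> 7
byte 1=0x57: payload=0x57=87, contrib = 87<<7 = 11136; acc -> 11206, shift -> 14

Answer: acc=70 shift=7
acc=11206 shift=14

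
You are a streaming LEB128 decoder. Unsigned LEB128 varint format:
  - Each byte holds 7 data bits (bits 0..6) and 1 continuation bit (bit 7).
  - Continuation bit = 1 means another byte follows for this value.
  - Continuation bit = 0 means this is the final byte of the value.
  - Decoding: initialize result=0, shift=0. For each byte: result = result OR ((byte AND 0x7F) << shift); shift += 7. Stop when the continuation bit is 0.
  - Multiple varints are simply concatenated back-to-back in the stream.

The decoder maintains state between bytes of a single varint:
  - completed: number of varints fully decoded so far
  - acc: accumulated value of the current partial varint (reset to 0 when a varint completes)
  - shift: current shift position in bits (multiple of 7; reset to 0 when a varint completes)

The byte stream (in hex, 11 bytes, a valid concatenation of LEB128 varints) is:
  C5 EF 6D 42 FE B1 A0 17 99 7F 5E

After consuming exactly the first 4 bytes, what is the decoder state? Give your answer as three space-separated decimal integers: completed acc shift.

byte[0]=0xC5 cont=1 payload=0x45: acc |= 69<<0 -> completed=0 acc=69 shift=7
byte[1]=0xEF cont=1 payload=0x6F: acc |= 111<<7 -> completed=0 acc=14277 shift=14
byte[2]=0x6D cont=0 payload=0x6D: varint #1 complete (value=1800133); reset -> completed=1 acc=0 shift=0
byte[3]=0x42 cont=0 payload=0x42: varint #2 complete (value=66); reset -> completed=2 acc=0 shift=0

Answer: 2 0 0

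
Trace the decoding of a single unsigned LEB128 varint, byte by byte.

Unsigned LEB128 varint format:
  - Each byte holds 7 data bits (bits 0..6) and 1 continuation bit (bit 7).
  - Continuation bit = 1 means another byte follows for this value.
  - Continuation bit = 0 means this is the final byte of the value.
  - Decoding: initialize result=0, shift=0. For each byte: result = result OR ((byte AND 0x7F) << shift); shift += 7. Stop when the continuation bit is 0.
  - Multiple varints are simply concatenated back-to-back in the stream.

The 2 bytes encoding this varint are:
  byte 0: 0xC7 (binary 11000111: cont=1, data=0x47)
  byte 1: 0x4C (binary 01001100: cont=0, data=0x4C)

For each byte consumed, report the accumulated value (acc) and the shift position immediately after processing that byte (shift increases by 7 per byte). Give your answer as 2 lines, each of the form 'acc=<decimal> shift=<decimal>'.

byte 0=0xC7: payload=0x47=71, contrib = 71<<0 = 71; acc -> 71, shift -> 7
byte 1=0x4C: payload=0x4C=76, contrib = 76<<7 = 9728; acc -> 9799, shift -> 14

Answer: acc=71 shift=7
acc=9799 shift=14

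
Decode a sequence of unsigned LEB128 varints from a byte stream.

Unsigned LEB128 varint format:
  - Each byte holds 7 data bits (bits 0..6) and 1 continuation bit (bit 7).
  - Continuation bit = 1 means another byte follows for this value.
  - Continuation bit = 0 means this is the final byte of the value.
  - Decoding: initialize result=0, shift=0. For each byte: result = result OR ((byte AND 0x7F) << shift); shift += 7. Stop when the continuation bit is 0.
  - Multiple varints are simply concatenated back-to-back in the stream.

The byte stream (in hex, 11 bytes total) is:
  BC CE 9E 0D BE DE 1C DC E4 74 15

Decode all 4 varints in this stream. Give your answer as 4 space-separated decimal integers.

Answer: 27764540 470846 1913436 21

Derivation:
  byte[0]=0xBC cont=1 payload=0x3C=60: acc |= 60<<0 -> acc=60 shift=7
  byte[1]=0xCE cont=1 payload=0x4E=78: acc |= 78<<7 -> acc=10044 shift=14
  byte[2]=0x9E cont=1 payload=0x1E=30: acc |= 30<<14 -> acc=501564 shift=21
  byte[3]=0x0D cont=0 payload=0x0D=13: acc |= 13<<21 -> acc=27764540 shift=28 [end]
Varint 1: bytes[0:4] = BC CE 9E 0D -> value 27764540 (4 byte(s))
  byte[4]=0xBE cont=1 payload=0x3E=62: acc |= 62<<0 -> acc=62 shift=7
  byte[5]=0xDE cont=1 payload=0x5E=94: acc |= 94<<7 -> acc=12094 shift=14
  byte[6]=0x1C cont=0 payload=0x1C=28: acc |= 28<<14 -> acc=470846 shift=21 [end]
Varint 2: bytes[4:7] = BE DE 1C -> value 470846 (3 byte(s))
  byte[7]=0xDC cont=1 payload=0x5C=92: acc |= 92<<0 -> acc=92 shift=7
  byte[8]=0xE4 cont=1 payload=0x64=100: acc |= 100<<7 -> acc=12892 shift=14
  byte[9]=0x74 cont=0 payload=0x74=116: acc |= 116<<14 -> acc=1913436 shift=21 [end]
Varint 3: bytes[7:10] = DC E4 74 -> value 1913436 (3 byte(s))
  byte[10]=0x15 cont=0 payload=0x15=21: acc |= 21<<0 -> acc=21 shift=7 [end]
Varint 4: bytes[10:11] = 15 -> value 21 (1 byte(s))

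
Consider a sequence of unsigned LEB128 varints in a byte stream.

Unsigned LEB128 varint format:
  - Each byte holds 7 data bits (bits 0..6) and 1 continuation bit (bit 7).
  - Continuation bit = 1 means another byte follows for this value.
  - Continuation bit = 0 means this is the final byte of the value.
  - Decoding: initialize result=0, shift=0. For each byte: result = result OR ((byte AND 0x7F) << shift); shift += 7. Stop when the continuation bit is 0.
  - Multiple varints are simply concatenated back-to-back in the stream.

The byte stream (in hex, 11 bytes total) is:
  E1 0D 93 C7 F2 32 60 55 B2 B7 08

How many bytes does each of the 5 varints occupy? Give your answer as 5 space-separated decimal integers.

Answer: 2 4 1 1 3

Derivation:
  byte[0]=0xE1 cont=1 payload=0x61=97: acc |= 97<<0 -> acc=97 shift=7
  byte[1]=0x0D cont=0 payload=0x0D=13: acc |= 13<<7 -> acc=1761 shift=14 [end]
Varint 1: bytes[0:2] = E1 0D -> value 1761 (2 byte(s))
  byte[2]=0x93 cont=1 payload=0x13=19: acc |= 19<<0 -> acc=19 shift=7
  byte[3]=0xC7 cont=1 payload=0x47=71: acc |= 71<<7 -> acc=9107 shift=14
  byte[4]=0xF2 cont=1 payload=0x72=114: acc |= 114<<14 -> acc=1876883 shift=21
  byte[5]=0x32 cont=0 payload=0x32=50: acc |= 50<<21 -> acc=106734483 shift=28 [end]
Varint 2: bytes[2:6] = 93 C7 F2 32 -> value 106734483 (4 byte(s))
  byte[6]=0x60 cont=0 payload=0x60=96: acc |= 96<<0 -> acc=96 shift=7 [end]
Varint 3: bytes[6:7] = 60 -> value 96 (1 byte(s))
  byte[7]=0x55 cont=0 payload=0x55=85: acc |= 85<<0 -> acc=85 shift=7 [end]
Varint 4: bytes[7:8] = 55 -> value 85 (1 byte(s))
  byte[8]=0xB2 cont=1 payload=0x32=50: acc |= 50<<0 -> acc=50 shift=7
  byte[9]=0xB7 cont=1 payload=0x37=55: acc |= 55<<7 -> acc=7090 shift=14
  byte[10]=0x08 cont=0 payload=0x08=8: acc |= 8<<14 -> acc=138162 shift=21 [end]
Varint 5: bytes[8:11] = B2 B7 08 -> value 138162 (3 byte(s))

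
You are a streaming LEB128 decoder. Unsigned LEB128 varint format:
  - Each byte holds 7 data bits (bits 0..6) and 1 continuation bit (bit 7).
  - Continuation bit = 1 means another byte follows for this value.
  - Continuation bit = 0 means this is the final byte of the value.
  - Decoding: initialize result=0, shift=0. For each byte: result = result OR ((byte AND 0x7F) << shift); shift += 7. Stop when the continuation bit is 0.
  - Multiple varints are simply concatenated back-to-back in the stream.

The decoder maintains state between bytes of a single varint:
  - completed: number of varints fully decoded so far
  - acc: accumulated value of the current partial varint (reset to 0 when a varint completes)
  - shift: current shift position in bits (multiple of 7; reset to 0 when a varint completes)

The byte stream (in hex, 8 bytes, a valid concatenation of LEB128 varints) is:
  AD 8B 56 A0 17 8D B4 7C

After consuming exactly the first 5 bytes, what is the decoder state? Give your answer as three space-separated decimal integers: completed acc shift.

Answer: 2 0 0

Derivation:
byte[0]=0xAD cont=1 payload=0x2D: acc |= 45<<0 -> completed=0 acc=45 shift=7
byte[1]=0x8B cont=1 payload=0x0B: acc |= 11<<7 -> completed=0 acc=1453 shift=14
byte[2]=0x56 cont=0 payload=0x56: varint #1 complete (value=1410477); reset -> completed=1 acc=0 shift=0
byte[3]=0xA0 cont=1 payload=0x20: acc |= 32<<0 -> completed=1 acc=32 shift=7
byte[4]=0x17 cont=0 payload=0x17: varint #2 complete (value=2976); reset -> completed=2 acc=0 shift=0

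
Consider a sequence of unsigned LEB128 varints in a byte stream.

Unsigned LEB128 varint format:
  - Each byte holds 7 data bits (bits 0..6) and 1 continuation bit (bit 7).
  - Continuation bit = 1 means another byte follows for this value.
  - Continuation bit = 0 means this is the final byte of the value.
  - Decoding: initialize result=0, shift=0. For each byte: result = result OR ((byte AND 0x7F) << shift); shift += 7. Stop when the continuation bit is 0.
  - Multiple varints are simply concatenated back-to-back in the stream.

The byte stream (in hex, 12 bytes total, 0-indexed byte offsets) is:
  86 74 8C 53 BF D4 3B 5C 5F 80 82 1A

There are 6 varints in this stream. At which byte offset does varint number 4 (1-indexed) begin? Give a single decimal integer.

  byte[0]=0x86 cont=1 payload=0x06=6: acc |= 6<<0 -> acc=6 shift=7
  byte[1]=0x74 cont=0 payload=0x74=116: acc |= 116<<7 -> acc=14854 shift=14 [end]
Varint 1: bytes[0:2] = 86 74 -> value 14854 (2 byte(s))
  byte[2]=0x8C cont=1 payload=0x0C=12: acc |= 12<<0 -> acc=12 shift=7
  byte[3]=0x53 cont=0 payload=0x53=83: acc |= 83<<7 -> acc=10636 shift=14 [end]
Varint 2: bytes[2:4] = 8C 53 -> value 10636 (2 byte(s))
  byte[4]=0xBF cont=1 payload=0x3F=63: acc |= 63<<0 -> acc=63 shift=7
  byte[5]=0xD4 cont=1 payload=0x54=84: acc |= 84<<7 -> acc=10815 shift=14
  byte[6]=0x3B cont=0 payload=0x3B=59: acc |= 59<<14 -> acc=977471 shift=21 [end]
Varint 3: bytes[4:7] = BF D4 3B -> value 977471 (3 byte(s))
  byte[7]=0x5C cont=0 payload=0x5C=92: acc |= 92<<0 -> acc=92 shift=7 [end]
Varint 4: bytes[7:8] = 5C -> value 92 (1 byte(s))
  byte[8]=0x5F cont=0 payload=0x5F=95: acc |= 95<<0 -> acc=95 shift=7 [end]
Varint 5: bytes[8:9] = 5F -> value 95 (1 byte(s))
  byte[9]=0x80 cont=1 payload=0x00=0: acc |= 0<<0 -> acc=0 shift=7
  byte[10]=0x82 cont=1 payload=0x02=2: acc |= 2<<7 -> acc=256 shift=14
  byte[11]=0x1A cont=0 payload=0x1A=26: acc |= 26<<14 -> acc=426240 shift=21 [end]
Varint 6: bytes[9:12] = 80 82 1A -> value 426240 (3 byte(s))

Answer: 7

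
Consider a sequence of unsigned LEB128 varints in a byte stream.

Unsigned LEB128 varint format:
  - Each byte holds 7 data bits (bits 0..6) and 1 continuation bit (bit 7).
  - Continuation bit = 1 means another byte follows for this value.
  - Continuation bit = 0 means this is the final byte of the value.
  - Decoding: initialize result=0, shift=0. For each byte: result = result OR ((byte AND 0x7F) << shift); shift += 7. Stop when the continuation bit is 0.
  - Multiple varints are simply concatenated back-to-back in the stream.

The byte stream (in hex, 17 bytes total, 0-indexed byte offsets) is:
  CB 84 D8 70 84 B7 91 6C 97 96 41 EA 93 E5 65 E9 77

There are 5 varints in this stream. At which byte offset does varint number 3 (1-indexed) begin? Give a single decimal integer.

  byte[0]=0xCB cont=1 payload=0x4B=75: acc |= 75<<0 -> acc=75 shift=7
  byte[1]=0x84 cont=1 payload=0x04=4: acc |= 4<<7 -> acc=587 shift=14
  byte[2]=0xD8 cont=1 payload=0x58=88: acc |= 88<<14 -> acc=1442379 shift=21
  byte[3]=0x70 cont=0 payload=0x70=112: acc |= 112<<21 -> acc=236323403 shift=28 [end]
Varint 1: bytes[0:4] = CB 84 D8 70 -> value 236323403 (4 byte(s))
  byte[4]=0x84 cont=1 payload=0x04=4: acc |= 4<<0 -> acc=4 shift=7
  byte[5]=0xB7 cont=1 payload=0x37=55: acc |= 55<<7 -> acc=7044 shift=14
  byte[6]=0x91 cont=1 payload=0x11=17: acc |= 17<<14 -> acc=285572 shift=21
  byte[7]=0x6C cont=0 payload=0x6C=108: acc |= 108<<21 -> acc=226777988 shift=28 [end]
Varint 2: bytes[4:8] = 84 B7 91 6C -> value 226777988 (4 byte(s))
  byte[8]=0x97 cont=1 payload=0x17=23: acc |= 23<<0 -> acc=23 shift=7
  byte[9]=0x96 cont=1 payload=0x16=22: acc |= 22<<7 -> acc=2839 shift=14
  byte[10]=0x41 cont=0 payload=0x41=65: acc |= 65<<14 -> acc=1067799 shift=21 [end]
Varint 3: bytes[8:11] = 97 96 41 -> value 1067799 (3 byte(s))
  byte[11]=0xEA cont=1 payload=0x6A=106: acc |= 106<<0 -> acc=106 shift=7
  byte[12]=0x93 cont=1 payload=0x13=19: acc |= 19<<7 -> acc=2538 shift=14
  byte[13]=0xE5 cont=1 payload=0x65=101: acc |= 101<<14 -> acc=1657322 shift=21
  byte[14]=0x65 cont=0 payload=0x65=101: acc |= 101<<21 -> acc=213469674 shift=28 [end]
Varint 4: bytes[11:15] = EA 93 E5 65 -> value 213469674 (4 byte(s))
  byte[15]=0xE9 cont=1 payload=0x69=105: acc |= 105<<0 -> acc=105 shift=7
  byte[16]=0x77 cont=0 payload=0x77=119: acc |= 119<<7 -> acc=15337 shift=14 [end]
Varint 5: bytes[15:17] = E9 77 -> value 15337 (2 byte(s))

Answer: 8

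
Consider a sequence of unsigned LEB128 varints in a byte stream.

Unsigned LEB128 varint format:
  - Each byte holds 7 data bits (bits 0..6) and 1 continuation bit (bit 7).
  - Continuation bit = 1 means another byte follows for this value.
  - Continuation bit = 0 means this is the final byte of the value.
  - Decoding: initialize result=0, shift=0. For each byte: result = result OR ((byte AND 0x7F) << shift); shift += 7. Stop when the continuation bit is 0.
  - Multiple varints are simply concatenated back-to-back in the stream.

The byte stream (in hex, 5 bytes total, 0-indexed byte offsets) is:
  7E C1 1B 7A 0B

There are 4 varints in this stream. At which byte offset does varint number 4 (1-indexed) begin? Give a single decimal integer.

  byte[0]=0x7E cont=0 payload=0x7E=126: acc |= 126<<0 -> acc=126 shift=7 [end]
Varint 1: bytes[0:1] = 7E -> value 126 (1 byte(s))
  byte[1]=0xC1 cont=1 payload=0x41=65: acc |= 65<<0 -> acc=65 shift=7
  byte[2]=0x1B cont=0 payload=0x1B=27: acc |= 27<<7 -> acc=3521 shift=14 [end]
Varint 2: bytes[1:3] = C1 1B -> value 3521 (2 byte(s))
  byte[3]=0x7A cont=0 payload=0x7A=122: acc |= 122<<0 -> acc=122 shift=7 [end]
Varint 3: bytes[3:4] = 7A -> value 122 (1 byte(s))
  byte[4]=0x0B cont=0 payload=0x0B=11: acc |= 11<<0 -> acc=11 shift=7 [end]
Varint 4: bytes[4:5] = 0B -> value 11 (1 byte(s))

Answer: 4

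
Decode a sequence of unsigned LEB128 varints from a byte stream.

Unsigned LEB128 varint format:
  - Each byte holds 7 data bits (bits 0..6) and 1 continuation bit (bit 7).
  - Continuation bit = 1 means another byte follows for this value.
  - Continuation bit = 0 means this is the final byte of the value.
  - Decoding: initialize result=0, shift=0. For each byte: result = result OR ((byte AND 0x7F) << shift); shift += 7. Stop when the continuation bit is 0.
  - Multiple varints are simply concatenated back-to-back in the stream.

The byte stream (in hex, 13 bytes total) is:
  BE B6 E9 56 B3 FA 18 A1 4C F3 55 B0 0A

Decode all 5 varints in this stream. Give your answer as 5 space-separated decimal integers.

Answer: 182082366 408883 9761 10995 1328

Derivation:
  byte[0]=0xBE cont=1 payload=0x3E=62: acc |= 62<<0 -> acc=62 shift=7
  byte[1]=0xB6 cont=1 payload=0x36=54: acc |= 54<<7 -> acc=6974 shift=14
  byte[2]=0xE9 cont=1 payload=0x69=105: acc |= 105<<14 -> acc=1727294 shift=21
  byte[3]=0x56 cont=0 payload=0x56=86: acc |= 86<<21 -> acc=182082366 shift=28 [end]
Varint 1: bytes[0:4] = BE B6 E9 56 -> value 182082366 (4 byte(s))
  byte[4]=0xB3 cont=1 payload=0x33=51: acc |= 51<<0 -> acc=51 shift=7
  byte[5]=0xFA cont=1 payload=0x7A=122: acc |= 122<<7 -> acc=15667 shift=14
  byte[6]=0x18 cont=0 payload=0x18=24: acc |= 24<<14 -> acc=408883 shift=21 [end]
Varint 2: bytes[4:7] = B3 FA 18 -> value 408883 (3 byte(s))
  byte[7]=0xA1 cont=1 payload=0x21=33: acc |= 33<<0 -> acc=33 shift=7
  byte[8]=0x4C cont=0 payload=0x4C=76: acc |= 76<<7 -> acc=9761 shift=14 [end]
Varint 3: bytes[7:9] = A1 4C -> value 9761 (2 byte(s))
  byte[9]=0xF3 cont=1 payload=0x73=115: acc |= 115<<0 -> acc=115 shift=7
  byte[10]=0x55 cont=0 payload=0x55=85: acc |= 85<<7 -> acc=10995 shift=14 [end]
Varint 4: bytes[9:11] = F3 55 -> value 10995 (2 byte(s))
  byte[11]=0xB0 cont=1 payload=0x30=48: acc |= 48<<0 -> acc=48 shift=7
  byte[12]=0x0A cont=0 payload=0x0A=10: acc |= 10<<7 -> acc=1328 shift=14 [end]
Varint 5: bytes[11:13] = B0 0A -> value 1328 (2 byte(s))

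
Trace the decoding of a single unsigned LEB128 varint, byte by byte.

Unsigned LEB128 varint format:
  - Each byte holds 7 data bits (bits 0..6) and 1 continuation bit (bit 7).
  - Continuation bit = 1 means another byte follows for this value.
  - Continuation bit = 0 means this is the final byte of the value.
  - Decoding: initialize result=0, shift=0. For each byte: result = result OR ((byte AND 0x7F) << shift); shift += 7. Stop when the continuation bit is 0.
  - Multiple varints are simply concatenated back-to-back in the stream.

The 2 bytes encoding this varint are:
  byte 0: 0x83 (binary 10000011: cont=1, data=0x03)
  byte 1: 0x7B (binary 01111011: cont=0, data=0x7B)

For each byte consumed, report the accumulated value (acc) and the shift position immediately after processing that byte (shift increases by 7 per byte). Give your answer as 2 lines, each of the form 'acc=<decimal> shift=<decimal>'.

byte 0=0x83: payload=0x03=3, contrib = 3<<0 = 3; acc -> 3, shift -> 7
byte 1=0x7B: payload=0x7B=123, contrib = 123<<7 = 15744; acc -> 15747, shift -> 14

Answer: acc=3 shift=7
acc=15747 shift=14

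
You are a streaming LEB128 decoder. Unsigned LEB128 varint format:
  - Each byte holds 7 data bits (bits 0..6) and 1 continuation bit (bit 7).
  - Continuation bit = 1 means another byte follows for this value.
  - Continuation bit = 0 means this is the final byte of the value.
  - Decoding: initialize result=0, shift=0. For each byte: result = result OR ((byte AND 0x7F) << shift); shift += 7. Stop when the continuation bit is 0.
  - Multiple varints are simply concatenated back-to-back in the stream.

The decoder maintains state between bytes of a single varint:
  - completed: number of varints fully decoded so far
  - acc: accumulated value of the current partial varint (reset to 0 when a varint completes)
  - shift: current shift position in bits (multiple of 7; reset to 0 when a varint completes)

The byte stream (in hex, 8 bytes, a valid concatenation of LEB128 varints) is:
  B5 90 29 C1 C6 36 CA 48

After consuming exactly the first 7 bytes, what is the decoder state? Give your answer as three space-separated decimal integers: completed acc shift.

Answer: 2 74 7

Derivation:
byte[0]=0xB5 cont=1 payload=0x35: acc |= 53<<0 -> completed=0 acc=53 shift=7
byte[1]=0x90 cont=1 payload=0x10: acc |= 16<<7 -> completed=0 acc=2101 shift=14
byte[2]=0x29 cont=0 payload=0x29: varint #1 complete (value=673845); reset -> completed=1 acc=0 shift=0
byte[3]=0xC1 cont=1 payload=0x41: acc |= 65<<0 -> completed=1 acc=65 shift=7
byte[4]=0xC6 cont=1 payload=0x46: acc |= 70<<7 -> completed=1 acc=9025 shift=14
byte[5]=0x36 cont=0 payload=0x36: varint #2 complete (value=893761); reset -> completed=2 acc=0 shift=0
byte[6]=0xCA cont=1 payload=0x4A: acc |= 74<<0 -> completed=2 acc=74 shift=7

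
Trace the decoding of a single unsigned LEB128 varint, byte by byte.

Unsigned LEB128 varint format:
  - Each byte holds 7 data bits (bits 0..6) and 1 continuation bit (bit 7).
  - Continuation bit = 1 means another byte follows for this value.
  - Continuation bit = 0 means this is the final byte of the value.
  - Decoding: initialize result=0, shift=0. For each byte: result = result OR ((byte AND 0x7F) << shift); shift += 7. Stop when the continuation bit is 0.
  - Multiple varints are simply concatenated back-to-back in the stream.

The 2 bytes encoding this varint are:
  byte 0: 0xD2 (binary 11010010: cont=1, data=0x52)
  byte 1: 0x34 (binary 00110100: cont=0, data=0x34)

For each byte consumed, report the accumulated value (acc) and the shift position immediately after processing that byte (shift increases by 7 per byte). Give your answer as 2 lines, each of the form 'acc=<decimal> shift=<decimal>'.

byte 0=0xD2: payload=0x52=82, contrib = 82<<0 = 82; acc -> 82, shift -> 7
byte 1=0x34: payload=0x34=52, contrib = 52<<7 = 6656; acc -> 6738, shift -> 14

Answer: acc=82 shift=7
acc=6738 shift=14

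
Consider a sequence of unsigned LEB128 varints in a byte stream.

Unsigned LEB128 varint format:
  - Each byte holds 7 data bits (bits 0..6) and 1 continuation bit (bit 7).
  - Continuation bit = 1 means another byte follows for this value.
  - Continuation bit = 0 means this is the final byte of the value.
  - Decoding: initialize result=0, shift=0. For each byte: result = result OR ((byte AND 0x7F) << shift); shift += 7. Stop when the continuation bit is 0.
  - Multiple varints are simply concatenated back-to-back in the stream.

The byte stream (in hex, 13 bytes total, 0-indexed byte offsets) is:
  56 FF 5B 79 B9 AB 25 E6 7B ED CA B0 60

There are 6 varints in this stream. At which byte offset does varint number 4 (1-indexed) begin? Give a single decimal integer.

  byte[0]=0x56 cont=0 payload=0x56=86: acc |= 86<<0 -> acc=86 shift=7 [end]
Varint 1: bytes[0:1] = 56 -> value 86 (1 byte(s))
  byte[1]=0xFF cont=1 payload=0x7F=127: acc |= 127<<0 -> acc=127 shift=7
  byte[2]=0x5B cont=0 payload=0x5B=91: acc |= 91<<7 -> acc=11775 shift=14 [end]
Varint 2: bytes[1:3] = FF 5B -> value 11775 (2 byte(s))
  byte[3]=0x79 cont=0 payload=0x79=121: acc |= 121<<0 -> acc=121 shift=7 [end]
Varint 3: bytes[3:4] = 79 -> value 121 (1 byte(s))
  byte[4]=0xB9 cont=1 payload=0x39=57: acc |= 57<<0 -> acc=57 shift=7
  byte[5]=0xAB cont=1 payload=0x2B=43: acc |= 43<<7 -> acc=5561 shift=14
  byte[6]=0x25 cont=0 payload=0x25=37: acc |= 37<<14 -> acc=611769 shift=21 [end]
Varint 4: bytes[4:7] = B9 AB 25 -> value 611769 (3 byte(s))
  byte[7]=0xE6 cont=1 payload=0x66=102: acc |= 102<<0 -> acc=102 shift=7
  byte[8]=0x7B cont=0 payload=0x7B=123: acc |= 123<<7 -> acc=15846 shift=14 [end]
Varint 5: bytes[7:9] = E6 7B -> value 15846 (2 byte(s))
  byte[9]=0xED cont=1 payload=0x6D=109: acc |= 109<<0 -> acc=109 shift=7
  byte[10]=0xCA cont=1 payload=0x4A=74: acc |= 74<<7 -> acc=9581 shift=14
  byte[11]=0xB0 cont=1 payload=0x30=48: acc |= 48<<14 -> acc=796013 shift=21
  byte[12]=0x60 cont=0 payload=0x60=96: acc |= 96<<21 -> acc=202122605 shift=28 [end]
Varint 6: bytes[9:13] = ED CA B0 60 -> value 202122605 (4 byte(s))

Answer: 4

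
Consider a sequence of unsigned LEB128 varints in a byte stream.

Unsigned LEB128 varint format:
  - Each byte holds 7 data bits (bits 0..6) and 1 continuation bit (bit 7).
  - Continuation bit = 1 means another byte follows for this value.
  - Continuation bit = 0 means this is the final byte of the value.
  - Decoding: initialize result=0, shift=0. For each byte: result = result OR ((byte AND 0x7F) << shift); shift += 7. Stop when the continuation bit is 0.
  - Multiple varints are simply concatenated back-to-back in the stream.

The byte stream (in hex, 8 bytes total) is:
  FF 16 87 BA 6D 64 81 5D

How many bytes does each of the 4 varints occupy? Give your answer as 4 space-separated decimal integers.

Answer: 2 3 1 2

Derivation:
  byte[0]=0xFF cont=1 payload=0x7F=127: acc |= 127<<0 -> acc=127 shift=7
  byte[1]=0x16 cont=0 payload=0x16=22: acc |= 22<<7 -> acc=2943 shift=14 [end]
Varint 1: bytes[0:2] = FF 16 -> value 2943 (2 byte(s))
  byte[2]=0x87 cont=1 payload=0x07=7: acc |= 7<<0 -> acc=7 shift=7
  byte[3]=0xBA cont=1 payload=0x3A=58: acc |= 58<<7 -> acc=7431 shift=14
  byte[4]=0x6D cont=0 payload=0x6D=109: acc |= 109<<14 -> acc=1793287 shift=21 [end]
Varint 2: bytes[2:5] = 87 BA 6D -> value 1793287 (3 byte(s))
  byte[5]=0x64 cont=0 payload=0x64=100: acc |= 100<<0 -> acc=100 shift=7 [end]
Varint 3: bytes[5:6] = 64 -> value 100 (1 byte(s))
  byte[6]=0x81 cont=1 payload=0x01=1: acc |= 1<<0 -> acc=1 shift=7
  byte[7]=0x5D cont=0 payload=0x5D=93: acc |= 93<<7 -> acc=11905 shift=14 [end]
Varint 4: bytes[6:8] = 81 5D -> value 11905 (2 byte(s))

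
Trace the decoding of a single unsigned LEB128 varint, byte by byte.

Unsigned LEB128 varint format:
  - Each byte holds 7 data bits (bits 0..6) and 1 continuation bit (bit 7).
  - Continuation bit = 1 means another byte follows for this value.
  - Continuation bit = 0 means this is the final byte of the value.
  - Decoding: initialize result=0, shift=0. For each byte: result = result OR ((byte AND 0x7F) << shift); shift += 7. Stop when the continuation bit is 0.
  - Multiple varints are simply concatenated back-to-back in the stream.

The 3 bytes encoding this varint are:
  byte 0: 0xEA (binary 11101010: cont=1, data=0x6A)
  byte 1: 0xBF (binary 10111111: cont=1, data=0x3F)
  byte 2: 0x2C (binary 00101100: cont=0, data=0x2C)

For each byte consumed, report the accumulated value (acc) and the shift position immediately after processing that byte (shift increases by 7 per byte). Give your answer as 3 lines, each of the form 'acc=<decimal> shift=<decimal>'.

byte 0=0xEA: payload=0x6A=106, contrib = 106<<0 = 106; acc -> 106, shift -> 7
byte 1=0xBF: payload=0x3F=63, contrib = 63<<7 = 8064; acc -> 8170, shift -> 14
byte 2=0x2C: payload=0x2C=44, contrib = 44<<14 = 720896; acc -> 729066, shift -> 21

Answer: acc=106 shift=7
acc=8170 shift=14
acc=729066 shift=21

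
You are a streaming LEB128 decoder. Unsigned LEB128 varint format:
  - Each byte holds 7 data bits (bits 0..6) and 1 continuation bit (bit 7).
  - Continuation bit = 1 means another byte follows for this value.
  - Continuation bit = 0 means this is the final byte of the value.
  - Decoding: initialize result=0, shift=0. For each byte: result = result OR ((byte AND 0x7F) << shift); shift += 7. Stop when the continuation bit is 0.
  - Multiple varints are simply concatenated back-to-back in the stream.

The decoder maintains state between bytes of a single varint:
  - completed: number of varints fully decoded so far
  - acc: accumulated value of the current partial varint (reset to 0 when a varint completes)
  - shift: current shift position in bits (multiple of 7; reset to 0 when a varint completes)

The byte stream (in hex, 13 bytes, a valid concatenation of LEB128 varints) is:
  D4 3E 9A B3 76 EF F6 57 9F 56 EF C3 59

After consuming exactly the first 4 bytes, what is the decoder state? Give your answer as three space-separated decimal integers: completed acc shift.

Answer: 1 6554 14

Derivation:
byte[0]=0xD4 cont=1 payload=0x54: acc |= 84<<0 -> completed=0 acc=84 shift=7
byte[1]=0x3E cont=0 payload=0x3E: varint #1 complete (value=8020); reset -> completed=1 acc=0 shift=0
byte[2]=0x9A cont=1 payload=0x1A: acc |= 26<<0 -> completed=1 acc=26 shift=7
byte[3]=0xB3 cont=1 payload=0x33: acc |= 51<<7 -> completed=1 acc=6554 shift=14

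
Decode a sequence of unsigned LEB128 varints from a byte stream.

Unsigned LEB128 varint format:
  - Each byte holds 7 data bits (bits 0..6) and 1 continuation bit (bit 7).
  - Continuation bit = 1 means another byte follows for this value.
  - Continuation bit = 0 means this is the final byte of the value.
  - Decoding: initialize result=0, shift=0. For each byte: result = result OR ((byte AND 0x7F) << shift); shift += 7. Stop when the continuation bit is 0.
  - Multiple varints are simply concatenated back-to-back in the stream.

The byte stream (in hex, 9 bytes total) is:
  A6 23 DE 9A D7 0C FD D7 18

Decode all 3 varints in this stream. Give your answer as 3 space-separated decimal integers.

Answer: 4518 26594654 404477

Derivation:
  byte[0]=0xA6 cont=1 payload=0x26=38: acc |= 38<<0 -> acc=38 shift=7
  byte[1]=0x23 cont=0 payload=0x23=35: acc |= 35<<7 -> acc=4518 shift=14 [end]
Varint 1: bytes[0:2] = A6 23 -> value 4518 (2 byte(s))
  byte[2]=0xDE cont=1 payload=0x5E=94: acc |= 94<<0 -> acc=94 shift=7
  byte[3]=0x9A cont=1 payload=0x1A=26: acc |= 26<<7 -> acc=3422 shift=14
  byte[4]=0xD7 cont=1 payload=0x57=87: acc |= 87<<14 -> acc=1428830 shift=21
  byte[5]=0x0C cont=0 payload=0x0C=12: acc |= 12<<21 -> acc=26594654 shift=28 [end]
Varint 2: bytes[2:6] = DE 9A D7 0C -> value 26594654 (4 byte(s))
  byte[6]=0xFD cont=1 payload=0x7D=125: acc |= 125<<0 -> acc=125 shift=7
  byte[7]=0xD7 cont=1 payload=0x57=87: acc |= 87<<7 -> acc=11261 shift=14
  byte[8]=0x18 cont=0 payload=0x18=24: acc |= 24<<14 -> acc=404477 shift=21 [end]
Varint 3: bytes[6:9] = FD D7 18 -> value 404477 (3 byte(s))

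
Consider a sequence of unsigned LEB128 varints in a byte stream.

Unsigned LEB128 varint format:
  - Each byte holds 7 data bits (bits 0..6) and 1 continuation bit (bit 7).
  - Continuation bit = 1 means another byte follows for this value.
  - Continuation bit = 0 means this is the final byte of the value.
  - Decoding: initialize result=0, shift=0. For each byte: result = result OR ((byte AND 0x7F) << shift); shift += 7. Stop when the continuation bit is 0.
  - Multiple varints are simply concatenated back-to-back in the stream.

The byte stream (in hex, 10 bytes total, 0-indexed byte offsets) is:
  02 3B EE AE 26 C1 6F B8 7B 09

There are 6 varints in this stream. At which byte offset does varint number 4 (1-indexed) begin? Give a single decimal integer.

  byte[0]=0x02 cont=0 payload=0x02=2: acc |= 2<<0 -> acc=2 shift=7 [end]
Varint 1: bytes[0:1] = 02 -> value 2 (1 byte(s))
  byte[1]=0x3B cont=0 payload=0x3B=59: acc |= 59<<0 -> acc=59 shift=7 [end]
Varint 2: bytes[1:2] = 3B -> value 59 (1 byte(s))
  byte[2]=0xEE cont=1 payload=0x6E=110: acc |= 110<<0 -> acc=110 shift=7
  byte[3]=0xAE cont=1 payload=0x2E=46: acc |= 46<<7 -> acc=5998 shift=14
  byte[4]=0x26 cont=0 payload=0x26=38: acc |= 38<<14 -> acc=628590 shift=21 [end]
Varint 3: bytes[2:5] = EE AE 26 -> value 628590 (3 byte(s))
  byte[5]=0xC1 cont=1 payload=0x41=65: acc |= 65<<0 -> acc=65 shift=7
  byte[6]=0x6F cont=0 payload=0x6F=111: acc |= 111<<7 -> acc=14273 shift=14 [end]
Varint 4: bytes[5:7] = C1 6F -> value 14273 (2 byte(s))
  byte[7]=0xB8 cont=1 payload=0x38=56: acc |= 56<<0 -> acc=56 shift=7
  byte[8]=0x7B cont=0 payload=0x7B=123: acc |= 123<<7 -> acc=15800 shift=14 [end]
Varint 5: bytes[7:9] = B8 7B -> value 15800 (2 byte(s))
  byte[9]=0x09 cont=0 payload=0x09=9: acc |= 9<<0 -> acc=9 shift=7 [end]
Varint 6: bytes[9:10] = 09 -> value 9 (1 byte(s))

Answer: 5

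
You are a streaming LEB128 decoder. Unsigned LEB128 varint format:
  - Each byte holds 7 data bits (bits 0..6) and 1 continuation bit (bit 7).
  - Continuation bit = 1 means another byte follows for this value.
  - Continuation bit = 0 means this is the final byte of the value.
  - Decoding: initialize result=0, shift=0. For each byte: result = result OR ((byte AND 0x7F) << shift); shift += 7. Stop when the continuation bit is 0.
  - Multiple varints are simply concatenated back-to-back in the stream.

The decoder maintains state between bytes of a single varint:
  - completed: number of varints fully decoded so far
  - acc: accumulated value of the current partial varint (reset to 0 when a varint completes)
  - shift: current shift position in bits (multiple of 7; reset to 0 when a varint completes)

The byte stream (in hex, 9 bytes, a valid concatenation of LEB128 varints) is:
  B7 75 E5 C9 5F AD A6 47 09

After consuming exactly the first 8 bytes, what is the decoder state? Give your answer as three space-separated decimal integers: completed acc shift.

Answer: 3 0 0

Derivation:
byte[0]=0xB7 cont=1 payload=0x37: acc |= 55<<0 -> completed=0 acc=55 shift=7
byte[1]=0x75 cont=0 payload=0x75: varint #1 complete (value=15031); reset -> completed=1 acc=0 shift=0
byte[2]=0xE5 cont=1 payload=0x65: acc |= 101<<0 -> completed=1 acc=101 shift=7
byte[3]=0xC9 cont=1 payload=0x49: acc |= 73<<7 -> completed=1 acc=9445 shift=14
byte[4]=0x5F cont=0 payload=0x5F: varint #2 complete (value=1565925); reset -> completed=2 acc=0 shift=0
byte[5]=0xAD cont=1 payload=0x2D: acc |= 45<<0 -> completed=2 acc=45 shift=7
byte[6]=0xA6 cont=1 payload=0x26: acc |= 38<<7 -> completed=2 acc=4909 shift=14
byte[7]=0x47 cont=0 payload=0x47: varint #3 complete (value=1168173); reset -> completed=3 acc=0 shift=0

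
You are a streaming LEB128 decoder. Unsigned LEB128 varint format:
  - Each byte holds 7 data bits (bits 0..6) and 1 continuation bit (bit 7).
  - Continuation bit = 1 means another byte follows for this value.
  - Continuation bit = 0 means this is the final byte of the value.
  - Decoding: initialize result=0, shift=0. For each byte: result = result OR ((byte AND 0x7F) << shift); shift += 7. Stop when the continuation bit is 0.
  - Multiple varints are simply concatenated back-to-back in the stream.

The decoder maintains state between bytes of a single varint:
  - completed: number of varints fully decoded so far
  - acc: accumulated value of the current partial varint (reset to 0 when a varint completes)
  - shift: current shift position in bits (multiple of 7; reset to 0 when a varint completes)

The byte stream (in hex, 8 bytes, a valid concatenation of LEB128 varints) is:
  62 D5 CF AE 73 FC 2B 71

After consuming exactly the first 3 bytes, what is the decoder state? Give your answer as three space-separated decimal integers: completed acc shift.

byte[0]=0x62 cont=0 payload=0x62: varint #1 complete (value=98); reset -> completed=1 acc=0 shift=0
byte[1]=0xD5 cont=1 payload=0x55: acc |= 85<<0 -> completed=1 acc=85 shift=7
byte[2]=0xCF cont=1 payload=0x4F: acc |= 79<<7 -> completed=1 acc=10197 shift=14

Answer: 1 10197 14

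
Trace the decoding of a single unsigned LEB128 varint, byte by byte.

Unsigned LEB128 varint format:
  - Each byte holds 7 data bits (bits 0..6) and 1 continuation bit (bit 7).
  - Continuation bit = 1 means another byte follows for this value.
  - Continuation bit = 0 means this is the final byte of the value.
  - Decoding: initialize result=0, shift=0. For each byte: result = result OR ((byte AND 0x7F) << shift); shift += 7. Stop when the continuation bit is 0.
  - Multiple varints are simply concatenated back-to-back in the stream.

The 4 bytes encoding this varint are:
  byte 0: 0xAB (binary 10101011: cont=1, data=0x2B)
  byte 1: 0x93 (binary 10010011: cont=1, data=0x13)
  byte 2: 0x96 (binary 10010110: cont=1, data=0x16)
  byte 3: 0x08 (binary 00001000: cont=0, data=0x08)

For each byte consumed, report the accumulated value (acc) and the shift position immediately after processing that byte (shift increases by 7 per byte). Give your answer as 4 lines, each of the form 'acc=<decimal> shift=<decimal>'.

Answer: acc=43 shift=7
acc=2475 shift=14
acc=362923 shift=21
acc=17140139 shift=28

Derivation:
byte 0=0xAB: payload=0x2B=43, contrib = 43<<0 = 43; acc -> 43, shift -> 7
byte 1=0x93: payload=0x13=19, contrib = 19<<7 = 2432; acc -> 2475, shift -> 14
byte 2=0x96: payload=0x16=22, contrib = 22<<14 = 360448; acc -> 362923, shift -> 21
byte 3=0x08: payload=0x08=8, contrib = 8<<21 = 16777216; acc -> 17140139, shift -> 28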